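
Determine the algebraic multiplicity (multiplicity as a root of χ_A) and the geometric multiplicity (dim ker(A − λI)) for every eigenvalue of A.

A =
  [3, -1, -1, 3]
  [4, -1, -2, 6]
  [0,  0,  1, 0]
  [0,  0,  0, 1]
λ = 1: alg = 4, geom = 3

Step 1 — factor the characteristic polynomial to read off the algebraic multiplicities:
  χ_A(x) = (x - 1)^4

Step 2 — compute geometric multiplicities via the rank-nullity identity g(λ) = n − rank(A − λI):
  rank(A − (1)·I) = 1, so dim ker(A − (1)·I) = n − 1 = 3

Summary:
  λ = 1: algebraic multiplicity = 4, geometric multiplicity = 3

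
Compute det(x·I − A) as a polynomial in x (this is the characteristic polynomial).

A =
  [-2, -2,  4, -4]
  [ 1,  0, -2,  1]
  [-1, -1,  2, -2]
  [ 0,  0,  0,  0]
x^4

Expanding det(x·I − A) (e.g. by cofactor expansion or by noting that A is similar to its Jordan form J, which has the same characteristic polynomial as A) gives
  χ_A(x) = x^4
which factors as x^4. The eigenvalues (with algebraic multiplicities) are λ = 0 with multiplicity 4.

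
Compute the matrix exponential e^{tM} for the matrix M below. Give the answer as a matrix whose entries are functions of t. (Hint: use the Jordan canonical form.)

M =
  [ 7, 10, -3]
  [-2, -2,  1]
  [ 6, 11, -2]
e^{tM} =
  [-t^2*exp(t) + 6*t*exp(t) + exp(t), -3*t^2*exp(t)/2 + 10*t*exp(t), t^2*exp(t)/2 - 3*t*exp(t)]
  [-2*t*exp(t), -3*t*exp(t) + exp(t), t*exp(t)]
  [-2*t^2*exp(t) + 6*t*exp(t), -3*t^2*exp(t) + 11*t*exp(t), t^2*exp(t) - 3*t*exp(t) + exp(t)]

Strategy: write M = P · J · P⁻¹ where J is a Jordan canonical form, so e^{tM} = P · e^{tJ} · P⁻¹, and e^{tJ} can be computed block-by-block.

M has Jordan form
J =
  [1, 1, 0]
  [0, 1, 1]
  [0, 0, 1]
(up to reordering of blocks).

Per-block formulas:
  For a 3×3 Jordan block J_3(1): exp(t · J_3(1)) = e^(1t)·(I + t·N + (t^2/2)·N^2), where N is the 3×3 nilpotent shift.

After assembling e^{tJ} and conjugating by P, we get:

e^{tM} =
  [-t^2*exp(t) + 6*t*exp(t) + exp(t), -3*t^2*exp(t)/2 + 10*t*exp(t), t^2*exp(t)/2 - 3*t*exp(t)]
  [-2*t*exp(t), -3*t*exp(t) + exp(t), t*exp(t)]
  [-2*t^2*exp(t) + 6*t*exp(t), -3*t^2*exp(t) + 11*t*exp(t), t^2*exp(t) - 3*t*exp(t) + exp(t)]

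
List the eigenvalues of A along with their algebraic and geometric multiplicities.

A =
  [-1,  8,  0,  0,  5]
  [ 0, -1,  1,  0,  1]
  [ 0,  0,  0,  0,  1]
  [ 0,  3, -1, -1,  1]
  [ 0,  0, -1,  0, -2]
λ = -1: alg = 5, geom = 2

Step 1 — factor the characteristic polynomial to read off the algebraic multiplicities:
  χ_A(x) = (x + 1)^5

Step 2 — compute geometric multiplicities via the rank-nullity identity g(λ) = n − rank(A − λI):
  rank(A − (-1)·I) = 3, so dim ker(A − (-1)·I) = n − 3 = 2

Summary:
  λ = -1: algebraic multiplicity = 5, geometric multiplicity = 2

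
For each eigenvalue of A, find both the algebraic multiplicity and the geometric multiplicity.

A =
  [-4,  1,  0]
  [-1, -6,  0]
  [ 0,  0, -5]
λ = -5: alg = 3, geom = 2

Step 1 — factor the characteristic polynomial to read off the algebraic multiplicities:
  χ_A(x) = (x + 5)^3

Step 2 — compute geometric multiplicities via the rank-nullity identity g(λ) = n − rank(A − λI):
  rank(A − (-5)·I) = 1, so dim ker(A − (-5)·I) = n − 1 = 2

Summary:
  λ = -5: algebraic multiplicity = 3, geometric multiplicity = 2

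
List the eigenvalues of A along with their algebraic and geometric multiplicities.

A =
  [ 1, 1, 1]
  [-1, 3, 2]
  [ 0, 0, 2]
λ = 2: alg = 3, geom = 1

Step 1 — factor the characteristic polynomial to read off the algebraic multiplicities:
  χ_A(x) = (x - 2)^3

Step 2 — compute geometric multiplicities via the rank-nullity identity g(λ) = n − rank(A − λI):
  rank(A − (2)·I) = 2, so dim ker(A − (2)·I) = n − 2 = 1

Summary:
  λ = 2: algebraic multiplicity = 3, geometric multiplicity = 1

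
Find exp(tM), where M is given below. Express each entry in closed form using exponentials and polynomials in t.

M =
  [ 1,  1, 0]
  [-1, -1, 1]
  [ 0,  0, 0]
e^{tM} =
  [t + 1, t, t^2/2]
  [-t, 1 - t, -t^2/2 + t]
  [0, 0, 1]

Strategy: write M = P · J · P⁻¹ where J is a Jordan canonical form, so e^{tM} = P · e^{tJ} · P⁻¹, and e^{tJ} can be computed block-by-block.

M has Jordan form
J =
  [0, 1, 0]
  [0, 0, 1]
  [0, 0, 0]
(up to reordering of blocks).

Per-block formulas:
  For a 3×3 Jordan block J_3(0): exp(t · J_3(0)) = e^(0t)·(I + t·N + (t^2/2)·N^2), where N is the 3×3 nilpotent shift.

After assembling e^{tJ} and conjugating by P, we get:

e^{tM} =
  [t + 1, t, t^2/2]
  [-t, 1 - t, -t^2/2 + t]
  [0, 0, 1]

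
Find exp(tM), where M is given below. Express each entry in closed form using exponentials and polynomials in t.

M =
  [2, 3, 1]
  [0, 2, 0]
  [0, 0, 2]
e^{tM} =
  [exp(2*t), 3*t*exp(2*t), t*exp(2*t)]
  [0, exp(2*t), 0]
  [0, 0, exp(2*t)]

Strategy: write M = P · J · P⁻¹ where J is a Jordan canonical form, so e^{tM} = P · e^{tJ} · P⁻¹, and e^{tJ} can be computed block-by-block.

M has Jordan form
J =
  [2, 1, 0]
  [0, 2, 0]
  [0, 0, 2]
(up to reordering of blocks).

Per-block formulas:
  For a 1×1 block at λ = 2: exp(t · [2]) = [e^(2t)].
  For a 2×2 Jordan block J_2(2): exp(t · J_2(2)) = e^(2t)·(I + t·N), where N is the 2×2 nilpotent shift.

After assembling e^{tJ} and conjugating by P, we get:

e^{tM} =
  [exp(2*t), 3*t*exp(2*t), t*exp(2*t)]
  [0, exp(2*t), 0]
  [0, 0, exp(2*t)]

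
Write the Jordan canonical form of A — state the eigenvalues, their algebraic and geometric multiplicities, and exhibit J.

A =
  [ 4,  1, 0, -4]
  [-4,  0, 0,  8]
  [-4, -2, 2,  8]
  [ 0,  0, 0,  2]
J_2(2) ⊕ J_1(2) ⊕ J_1(2)

The characteristic polynomial is
  det(x·I − A) = x^4 - 8*x^3 + 24*x^2 - 32*x + 16 = (x - 2)^4

Eigenvalues and multiplicities (the geometric multiplicity of λ is n − rank(A − λI), which equals the number of Jordan blocks for λ):
  λ = 2: algebraic multiplicity = 4, geometric multiplicity = 3

Determining the block sizes for each eigenvalue:
  λ = 2: 3 blocks summing to 4 forces exactly one block of size 2 and the rest size 1 → block sizes [2, 1, 1]

Assembling the blocks gives a Jordan form
J =
  [2, 1, 0, 0]
  [0, 2, 0, 0]
  [0, 0, 2, 0]
  [0, 0, 0, 2]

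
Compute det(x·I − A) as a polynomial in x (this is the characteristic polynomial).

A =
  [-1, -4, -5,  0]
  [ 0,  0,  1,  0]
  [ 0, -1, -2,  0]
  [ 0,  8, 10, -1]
x^4 + 4*x^3 + 6*x^2 + 4*x + 1

Expanding det(x·I − A) (e.g. by cofactor expansion or by noting that A is similar to its Jordan form J, which has the same characteristic polynomial as A) gives
  χ_A(x) = x^4 + 4*x^3 + 6*x^2 + 4*x + 1
which factors as (x + 1)^4. The eigenvalues (with algebraic multiplicities) are λ = -1 with multiplicity 4.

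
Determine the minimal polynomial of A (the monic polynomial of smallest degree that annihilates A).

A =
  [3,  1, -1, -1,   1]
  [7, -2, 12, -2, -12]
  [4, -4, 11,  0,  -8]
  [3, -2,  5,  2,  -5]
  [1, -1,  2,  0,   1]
x^3 - 9*x^2 + 27*x - 27

The characteristic polynomial is χ_A(x) = (x - 3)^5, so the eigenvalues are known. The minimal polynomial is
  m_A(x) = Π_λ (x − λ)^{k_λ}
where k_λ is the size of the *largest* Jordan block for λ (equivalently, the smallest k with (A − λI)^k v = 0 for every generalised eigenvector v of λ).

  λ = 3: largest Jordan block has size 3, contributing (x − 3)^3

So m_A(x) = (x - 3)^3 = x^3 - 9*x^2 + 27*x - 27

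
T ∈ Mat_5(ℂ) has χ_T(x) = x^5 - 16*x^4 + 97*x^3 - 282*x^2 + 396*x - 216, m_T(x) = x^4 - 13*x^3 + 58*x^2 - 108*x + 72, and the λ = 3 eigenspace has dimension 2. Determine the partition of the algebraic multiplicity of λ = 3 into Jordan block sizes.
Block sizes for λ = 3: [1, 1]

Step 1 — from the characteristic polynomial, algebraic multiplicity of λ = 3 is 2. From dim ker(T − (3)·I) = 2, there are exactly 2 Jordan blocks for λ = 3.
Step 2 — from the minimal polynomial, the factor (x − 3) tells us the largest block for λ = 3 has size 1.
Step 3 — with total size 2, 2 blocks, and largest block 1, the block sizes (in nonincreasing order) are [1, 1].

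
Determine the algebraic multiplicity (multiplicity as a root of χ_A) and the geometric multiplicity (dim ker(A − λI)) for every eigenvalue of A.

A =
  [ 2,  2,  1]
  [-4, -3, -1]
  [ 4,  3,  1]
λ = 0: alg = 3, geom = 1

Step 1 — factor the characteristic polynomial to read off the algebraic multiplicities:
  χ_A(x) = x^3

Step 2 — compute geometric multiplicities via the rank-nullity identity g(λ) = n − rank(A − λI):
  rank(A − (0)·I) = 2, so dim ker(A − (0)·I) = n − 2 = 1

Summary:
  λ = 0: algebraic multiplicity = 3, geometric multiplicity = 1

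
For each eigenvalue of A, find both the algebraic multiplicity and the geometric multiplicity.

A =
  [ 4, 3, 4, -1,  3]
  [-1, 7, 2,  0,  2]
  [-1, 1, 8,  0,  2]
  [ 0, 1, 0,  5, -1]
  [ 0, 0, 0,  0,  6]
λ = 6: alg = 5, geom = 3

Step 1 — factor the characteristic polynomial to read off the algebraic multiplicities:
  χ_A(x) = (x - 6)^5

Step 2 — compute geometric multiplicities via the rank-nullity identity g(λ) = n − rank(A − λI):
  rank(A − (6)·I) = 2, so dim ker(A − (6)·I) = n − 2 = 3

Summary:
  λ = 6: algebraic multiplicity = 5, geometric multiplicity = 3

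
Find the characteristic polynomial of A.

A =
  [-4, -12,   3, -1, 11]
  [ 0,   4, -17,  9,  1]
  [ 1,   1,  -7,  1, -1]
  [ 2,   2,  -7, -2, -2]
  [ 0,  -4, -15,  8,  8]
x^5 + x^4 - 64*x^3 - 124*x^2 + 1056*x + 2880

Expanding det(x·I − A) (e.g. by cofactor expansion or by noting that A is similar to its Jordan form J, which has the same characteristic polynomial as A) gives
  χ_A(x) = x^5 + x^4 - 64*x^3 - 124*x^2 + 1056*x + 2880
which factors as (x - 6)^2*(x + 4)^2*(x + 5). The eigenvalues (with algebraic multiplicities) are λ = -5 with multiplicity 1, λ = -4 with multiplicity 2, λ = 6 with multiplicity 2.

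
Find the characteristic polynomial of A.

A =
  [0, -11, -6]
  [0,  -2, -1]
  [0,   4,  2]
x^3

Expanding det(x·I − A) (e.g. by cofactor expansion or by noting that A is similar to its Jordan form J, which has the same characteristic polynomial as A) gives
  χ_A(x) = x^3
which factors as x^3. The eigenvalues (with algebraic multiplicities) are λ = 0 with multiplicity 3.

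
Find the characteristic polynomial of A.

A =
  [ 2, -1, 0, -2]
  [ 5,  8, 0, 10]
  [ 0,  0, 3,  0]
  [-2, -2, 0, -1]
x^4 - 12*x^3 + 54*x^2 - 108*x + 81

Expanding det(x·I − A) (e.g. by cofactor expansion or by noting that A is similar to its Jordan form J, which has the same characteristic polynomial as A) gives
  χ_A(x) = x^4 - 12*x^3 + 54*x^2 - 108*x + 81
which factors as (x - 3)^4. The eigenvalues (with algebraic multiplicities) are λ = 3 with multiplicity 4.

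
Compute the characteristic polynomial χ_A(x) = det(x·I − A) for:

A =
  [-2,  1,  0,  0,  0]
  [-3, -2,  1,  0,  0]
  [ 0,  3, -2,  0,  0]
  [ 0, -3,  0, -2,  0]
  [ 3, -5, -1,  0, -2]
x^5 + 10*x^4 + 40*x^3 + 80*x^2 + 80*x + 32

Expanding det(x·I − A) (e.g. by cofactor expansion or by noting that A is similar to its Jordan form J, which has the same characteristic polynomial as A) gives
  χ_A(x) = x^5 + 10*x^4 + 40*x^3 + 80*x^2 + 80*x + 32
which factors as (x + 2)^5. The eigenvalues (with algebraic multiplicities) are λ = -2 with multiplicity 5.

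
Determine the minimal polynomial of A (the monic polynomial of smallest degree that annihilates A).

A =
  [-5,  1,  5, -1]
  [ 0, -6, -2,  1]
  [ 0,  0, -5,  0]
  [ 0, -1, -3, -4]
x^3 + 15*x^2 + 75*x + 125

The characteristic polynomial is χ_A(x) = (x + 5)^4, so the eigenvalues are known. The minimal polynomial is
  m_A(x) = Π_λ (x − λ)^{k_λ}
where k_λ is the size of the *largest* Jordan block for λ (equivalently, the smallest k with (A − λI)^k v = 0 for every generalised eigenvector v of λ).

  λ = -5: largest Jordan block has size 3, contributing (x + 5)^3

So m_A(x) = (x + 5)^3 = x^3 + 15*x^2 + 75*x + 125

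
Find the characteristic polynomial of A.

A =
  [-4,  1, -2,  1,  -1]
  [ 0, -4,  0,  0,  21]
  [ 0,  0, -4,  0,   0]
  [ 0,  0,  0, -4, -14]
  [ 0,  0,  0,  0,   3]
x^5 + 13*x^4 + 48*x^3 - 32*x^2 - 512*x - 768

Expanding det(x·I − A) (e.g. by cofactor expansion or by noting that A is similar to its Jordan form J, which has the same characteristic polynomial as A) gives
  χ_A(x) = x^5 + 13*x^4 + 48*x^3 - 32*x^2 - 512*x - 768
which factors as (x - 3)*(x + 4)^4. The eigenvalues (with algebraic multiplicities) are λ = -4 with multiplicity 4, λ = 3 with multiplicity 1.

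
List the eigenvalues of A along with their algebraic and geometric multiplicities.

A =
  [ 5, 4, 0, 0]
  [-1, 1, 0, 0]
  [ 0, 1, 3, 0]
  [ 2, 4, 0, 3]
λ = 3: alg = 4, geom = 2

Step 1 — factor the characteristic polynomial to read off the algebraic multiplicities:
  χ_A(x) = (x - 3)^4

Step 2 — compute geometric multiplicities via the rank-nullity identity g(λ) = n − rank(A − λI):
  rank(A − (3)·I) = 2, so dim ker(A − (3)·I) = n − 2 = 2

Summary:
  λ = 3: algebraic multiplicity = 4, geometric multiplicity = 2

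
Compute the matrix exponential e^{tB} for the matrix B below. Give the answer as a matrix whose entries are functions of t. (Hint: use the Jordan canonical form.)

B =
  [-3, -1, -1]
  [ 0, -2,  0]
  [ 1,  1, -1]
e^{tB} =
  [-t*exp(-2*t) + exp(-2*t), -t*exp(-2*t), -t*exp(-2*t)]
  [0, exp(-2*t), 0]
  [t*exp(-2*t), t*exp(-2*t), t*exp(-2*t) + exp(-2*t)]

Strategy: write B = P · J · P⁻¹ where J is a Jordan canonical form, so e^{tB} = P · e^{tJ} · P⁻¹, and e^{tJ} can be computed block-by-block.

B has Jordan form
J =
  [-2,  1,  0]
  [ 0, -2,  0]
  [ 0,  0, -2]
(up to reordering of blocks).

Per-block formulas:
  For a 2×2 Jordan block J_2(-2): exp(t · J_2(-2)) = e^(-2t)·(I + t·N), where N is the 2×2 nilpotent shift.
  For a 1×1 block at λ = -2: exp(t · [-2]) = [e^(-2t)].

After assembling e^{tJ} and conjugating by P, we get:

e^{tB} =
  [-t*exp(-2*t) + exp(-2*t), -t*exp(-2*t), -t*exp(-2*t)]
  [0, exp(-2*t), 0]
  [t*exp(-2*t), t*exp(-2*t), t*exp(-2*t) + exp(-2*t)]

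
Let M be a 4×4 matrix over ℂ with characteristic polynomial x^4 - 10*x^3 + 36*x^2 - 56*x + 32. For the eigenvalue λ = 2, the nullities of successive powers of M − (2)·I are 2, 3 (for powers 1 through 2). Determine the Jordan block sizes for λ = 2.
Block sizes for λ = 2: [2, 1]

From the dimensions of kernels of powers, the number of Jordan blocks of size at least j is d_j − d_{j−1} where d_j = dim ker(N^j) (with d_0 = 0). Computing the differences gives [2, 1].
The number of blocks of size exactly k is (#blocks of size ≥ k) − (#blocks of size ≥ k + 1), so the partition is: 1 block(s) of size 1, 1 block(s) of size 2.
In nonincreasing order the block sizes are [2, 1].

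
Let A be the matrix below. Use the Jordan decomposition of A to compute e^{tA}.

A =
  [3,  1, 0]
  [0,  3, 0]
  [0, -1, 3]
e^{tA} =
  [exp(3*t), t*exp(3*t), 0]
  [0, exp(3*t), 0]
  [0, -t*exp(3*t), exp(3*t)]

Strategy: write A = P · J · P⁻¹ where J is a Jordan canonical form, so e^{tA} = P · e^{tJ} · P⁻¹, and e^{tJ} can be computed block-by-block.

A has Jordan form
J =
  [3, 1, 0]
  [0, 3, 0]
  [0, 0, 3]
(up to reordering of blocks).

Per-block formulas:
  For a 1×1 block at λ = 3: exp(t · [3]) = [e^(3t)].
  For a 2×2 Jordan block J_2(3): exp(t · J_2(3)) = e^(3t)·(I + t·N), where N is the 2×2 nilpotent shift.

After assembling e^{tJ} and conjugating by P, we get:

e^{tA} =
  [exp(3*t), t*exp(3*t), 0]
  [0, exp(3*t), 0]
  [0, -t*exp(3*t), exp(3*t)]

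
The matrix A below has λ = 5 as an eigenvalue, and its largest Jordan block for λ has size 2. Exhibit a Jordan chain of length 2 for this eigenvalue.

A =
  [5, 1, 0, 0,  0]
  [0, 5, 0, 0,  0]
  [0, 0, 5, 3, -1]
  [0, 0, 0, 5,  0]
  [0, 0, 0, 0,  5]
A Jordan chain for λ = 5 of length 2:
v_1 = (1, 0, 0, 0, 0)ᵀ
v_2 = (0, 1, 0, 0, 0)ᵀ

Let N = A − (5)·I. We want v_2 with N^2 v_2 = 0 but N^1 v_2 ≠ 0; then v_{j-1} := N · v_j for j = 2, …, 2.

Pick v_2 = (0, 1, 0, 0, 0)ᵀ.
Then v_1 = N · v_2 = (1, 0, 0, 0, 0)ᵀ.

Sanity check: (A − (5)·I) v_1 = (0, 0, 0, 0, 0)ᵀ = 0. ✓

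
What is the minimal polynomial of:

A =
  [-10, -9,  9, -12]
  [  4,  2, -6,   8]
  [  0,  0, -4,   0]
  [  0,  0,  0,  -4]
x^2 + 8*x + 16

The characteristic polynomial is χ_A(x) = (x + 4)^4, so the eigenvalues are known. The minimal polynomial is
  m_A(x) = Π_λ (x − λ)^{k_λ}
where k_λ is the size of the *largest* Jordan block for λ (equivalently, the smallest k with (A − λI)^k v = 0 for every generalised eigenvector v of λ).

  λ = -4: largest Jordan block has size 2, contributing (x + 4)^2

So m_A(x) = (x + 4)^2 = x^2 + 8*x + 16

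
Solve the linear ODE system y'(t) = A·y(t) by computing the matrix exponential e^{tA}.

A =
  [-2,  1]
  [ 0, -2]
e^{tA} =
  [exp(-2*t), t*exp(-2*t)]
  [0, exp(-2*t)]

Strategy: write A = P · J · P⁻¹ where J is a Jordan canonical form, so e^{tA} = P · e^{tJ} · P⁻¹, and e^{tJ} can be computed block-by-block.

A has Jordan form
J =
  [-2,  1]
  [ 0, -2]
(up to reordering of blocks).

Per-block formulas:
  For a 2×2 Jordan block J_2(-2): exp(t · J_2(-2)) = e^(-2t)·(I + t·N), where N is the 2×2 nilpotent shift.

After assembling e^{tJ} and conjugating by P, we get:

e^{tA} =
  [exp(-2*t), t*exp(-2*t)]
  [0, exp(-2*t)]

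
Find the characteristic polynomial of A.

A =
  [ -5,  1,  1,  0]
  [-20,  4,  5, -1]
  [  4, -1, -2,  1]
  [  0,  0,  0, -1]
x^4 + 4*x^3 + 6*x^2 + 4*x + 1

Expanding det(x·I − A) (e.g. by cofactor expansion or by noting that A is similar to its Jordan form J, which has the same characteristic polynomial as A) gives
  χ_A(x) = x^4 + 4*x^3 + 6*x^2 + 4*x + 1
which factors as (x + 1)^4. The eigenvalues (with algebraic multiplicities) are λ = -1 with multiplicity 4.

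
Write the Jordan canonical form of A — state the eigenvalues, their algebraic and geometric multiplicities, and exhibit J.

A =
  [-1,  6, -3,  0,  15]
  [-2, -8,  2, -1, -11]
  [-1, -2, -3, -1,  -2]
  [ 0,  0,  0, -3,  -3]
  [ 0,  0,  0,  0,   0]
J_2(-4) ⊕ J_1(-4) ⊕ J_1(-3) ⊕ J_1(0)

The characteristic polynomial is
  det(x·I − A) = x^5 + 15*x^4 + 84*x^3 + 208*x^2 + 192*x = x*(x + 3)*(x + 4)^3

Eigenvalues and multiplicities (the geometric multiplicity of λ is n − rank(A − λI), which equals the number of Jordan blocks for λ):
  λ = -4: algebraic multiplicity = 3, geometric multiplicity = 2
  λ = -3: algebraic multiplicity = 1, geometric multiplicity = 1
  λ = 0: algebraic multiplicity = 1, geometric multiplicity = 1

Determining the block sizes for each eigenvalue:
  λ = -4: 2 blocks summing to 3 forces exactly one block of size 2 and the rest size 1 → block sizes [2, 1]
  λ = -3: one block (gm = 1), so the single block has size am = 1 → block sizes [1]
  λ = 0: one block (gm = 1), so the single block has size am = 1 → block sizes [1]

Assembling the blocks gives a Jordan form
J =
  [-4,  1,  0,  0, 0]
  [ 0, -4,  0,  0, 0]
  [ 0,  0, -4,  0, 0]
  [ 0,  0,  0, -3, 0]
  [ 0,  0,  0,  0, 0]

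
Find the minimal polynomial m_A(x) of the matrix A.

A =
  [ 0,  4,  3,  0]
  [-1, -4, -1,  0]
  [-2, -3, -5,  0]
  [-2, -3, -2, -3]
x^3 + 9*x^2 + 27*x + 27

The characteristic polynomial is χ_A(x) = (x + 3)^4, so the eigenvalues are known. The minimal polynomial is
  m_A(x) = Π_λ (x − λ)^{k_λ}
where k_λ is the size of the *largest* Jordan block for λ (equivalently, the smallest k with (A − λI)^k v = 0 for every generalised eigenvector v of λ).

  λ = -3: largest Jordan block has size 3, contributing (x + 3)^3

So m_A(x) = (x + 3)^3 = x^3 + 9*x^2 + 27*x + 27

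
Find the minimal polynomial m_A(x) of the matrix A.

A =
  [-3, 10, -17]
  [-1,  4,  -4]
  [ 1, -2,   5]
x^3 - 6*x^2 + 12*x - 8

The characteristic polynomial is χ_A(x) = (x - 2)^3, so the eigenvalues are known. The minimal polynomial is
  m_A(x) = Π_λ (x − λ)^{k_λ}
where k_λ is the size of the *largest* Jordan block for λ (equivalently, the smallest k with (A − λI)^k v = 0 for every generalised eigenvector v of λ).

  λ = 2: largest Jordan block has size 3, contributing (x − 2)^3

So m_A(x) = (x - 2)^3 = x^3 - 6*x^2 + 12*x - 8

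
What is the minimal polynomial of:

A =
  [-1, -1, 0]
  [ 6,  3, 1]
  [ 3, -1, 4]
x^3 - 6*x^2 + 12*x - 8

The characteristic polynomial is χ_A(x) = (x - 2)^3, so the eigenvalues are known. The minimal polynomial is
  m_A(x) = Π_λ (x − λ)^{k_λ}
where k_λ is the size of the *largest* Jordan block for λ (equivalently, the smallest k with (A − λI)^k v = 0 for every generalised eigenvector v of λ).

  λ = 2: largest Jordan block has size 3, contributing (x − 2)^3

So m_A(x) = (x - 2)^3 = x^3 - 6*x^2 + 12*x - 8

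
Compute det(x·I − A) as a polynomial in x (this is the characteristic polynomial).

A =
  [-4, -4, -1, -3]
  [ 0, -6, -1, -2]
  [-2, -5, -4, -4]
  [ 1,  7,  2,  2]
x^4 + 12*x^3 + 54*x^2 + 108*x + 81

Expanding det(x·I − A) (e.g. by cofactor expansion or by noting that A is similar to its Jordan form J, which has the same characteristic polynomial as A) gives
  χ_A(x) = x^4 + 12*x^3 + 54*x^2 + 108*x + 81
which factors as (x + 3)^4. The eigenvalues (with algebraic multiplicities) are λ = -3 with multiplicity 4.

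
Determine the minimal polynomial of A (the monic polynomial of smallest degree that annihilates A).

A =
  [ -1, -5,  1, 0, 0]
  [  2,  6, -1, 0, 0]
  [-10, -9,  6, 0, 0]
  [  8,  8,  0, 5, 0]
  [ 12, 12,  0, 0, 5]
x^3 - 11*x^2 + 35*x - 25

The characteristic polynomial is χ_A(x) = (x - 5)^4*(x - 1), so the eigenvalues are known. The minimal polynomial is
  m_A(x) = Π_λ (x − λ)^{k_λ}
where k_λ is the size of the *largest* Jordan block for λ (equivalently, the smallest k with (A − λI)^k v = 0 for every generalised eigenvector v of λ).

  λ = 1: largest Jordan block has size 1, contributing (x − 1)
  λ = 5: largest Jordan block has size 2, contributing (x − 5)^2

So m_A(x) = (x - 5)^2*(x - 1) = x^3 - 11*x^2 + 35*x - 25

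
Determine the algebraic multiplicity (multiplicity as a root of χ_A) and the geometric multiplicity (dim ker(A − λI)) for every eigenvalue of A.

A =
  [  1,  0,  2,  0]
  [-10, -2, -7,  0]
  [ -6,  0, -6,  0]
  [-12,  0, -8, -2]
λ = -3: alg = 1, geom = 1; λ = -2: alg = 3, geom = 2

Step 1 — factor the characteristic polynomial to read off the algebraic multiplicities:
  χ_A(x) = (x + 2)^3*(x + 3)

Step 2 — compute geometric multiplicities via the rank-nullity identity g(λ) = n − rank(A − λI):
  rank(A − (-3)·I) = 3, so dim ker(A − (-3)·I) = n − 3 = 1
  rank(A − (-2)·I) = 2, so dim ker(A − (-2)·I) = n − 2 = 2

Summary:
  λ = -3: algebraic multiplicity = 1, geometric multiplicity = 1
  λ = -2: algebraic multiplicity = 3, geometric multiplicity = 2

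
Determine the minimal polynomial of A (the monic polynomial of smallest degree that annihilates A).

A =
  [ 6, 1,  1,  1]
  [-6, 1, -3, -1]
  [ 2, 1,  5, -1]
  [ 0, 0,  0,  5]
x^3 - 13*x^2 + 56*x - 80

The characteristic polynomial is χ_A(x) = (x - 5)*(x - 4)^3, so the eigenvalues are known. The minimal polynomial is
  m_A(x) = Π_λ (x − λ)^{k_λ}
where k_λ is the size of the *largest* Jordan block for λ (equivalently, the smallest k with (A − λI)^k v = 0 for every generalised eigenvector v of λ).

  λ = 4: largest Jordan block has size 2, contributing (x − 4)^2
  λ = 5: largest Jordan block has size 1, contributing (x − 5)

So m_A(x) = (x - 5)*(x - 4)^2 = x^3 - 13*x^2 + 56*x - 80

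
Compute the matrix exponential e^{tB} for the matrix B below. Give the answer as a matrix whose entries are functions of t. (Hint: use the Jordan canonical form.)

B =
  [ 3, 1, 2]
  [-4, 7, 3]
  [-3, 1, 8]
e^{tB} =
  [-t^2*exp(6*t)/2 - 3*t*exp(6*t) + exp(6*t), t*exp(6*t), t^2*exp(6*t)/2 + 2*t*exp(6*t)]
  [-t^2*exp(6*t)/2 - 4*t*exp(6*t), t*exp(6*t) + exp(6*t), t^2*exp(6*t)/2 + 3*t*exp(6*t)]
  [-t^2*exp(6*t)/2 - 3*t*exp(6*t), t*exp(6*t), t^2*exp(6*t)/2 + 2*t*exp(6*t) + exp(6*t)]

Strategy: write B = P · J · P⁻¹ where J is a Jordan canonical form, so e^{tB} = P · e^{tJ} · P⁻¹, and e^{tJ} can be computed block-by-block.

B has Jordan form
J =
  [6, 1, 0]
  [0, 6, 1]
  [0, 0, 6]
(up to reordering of blocks).

Per-block formulas:
  For a 3×3 Jordan block J_3(6): exp(t · J_3(6)) = e^(6t)·(I + t·N + (t^2/2)·N^2), where N is the 3×3 nilpotent shift.

After assembling e^{tJ} and conjugating by P, we get:

e^{tB} =
  [-t^2*exp(6*t)/2 - 3*t*exp(6*t) + exp(6*t), t*exp(6*t), t^2*exp(6*t)/2 + 2*t*exp(6*t)]
  [-t^2*exp(6*t)/2 - 4*t*exp(6*t), t*exp(6*t) + exp(6*t), t^2*exp(6*t)/2 + 3*t*exp(6*t)]
  [-t^2*exp(6*t)/2 - 3*t*exp(6*t), t*exp(6*t), t^2*exp(6*t)/2 + 2*t*exp(6*t) + exp(6*t)]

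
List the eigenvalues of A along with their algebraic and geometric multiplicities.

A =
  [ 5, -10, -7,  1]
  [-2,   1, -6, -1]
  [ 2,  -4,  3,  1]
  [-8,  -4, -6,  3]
λ = -3: alg = 1, geom = 1; λ = 5: alg = 3, geom = 1

Step 1 — factor the characteristic polynomial to read off the algebraic multiplicities:
  χ_A(x) = (x - 5)^3*(x + 3)

Step 2 — compute geometric multiplicities via the rank-nullity identity g(λ) = n − rank(A − λI):
  rank(A − (-3)·I) = 3, so dim ker(A − (-3)·I) = n − 3 = 1
  rank(A − (5)·I) = 3, so dim ker(A − (5)·I) = n − 3 = 1

Summary:
  λ = -3: algebraic multiplicity = 1, geometric multiplicity = 1
  λ = 5: algebraic multiplicity = 3, geometric multiplicity = 1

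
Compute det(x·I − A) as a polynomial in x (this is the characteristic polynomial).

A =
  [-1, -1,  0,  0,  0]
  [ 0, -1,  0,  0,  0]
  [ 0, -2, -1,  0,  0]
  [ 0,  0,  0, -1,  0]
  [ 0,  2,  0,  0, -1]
x^5 + 5*x^4 + 10*x^3 + 10*x^2 + 5*x + 1

Expanding det(x·I − A) (e.g. by cofactor expansion or by noting that A is similar to its Jordan form J, which has the same characteristic polynomial as A) gives
  χ_A(x) = x^5 + 5*x^4 + 10*x^3 + 10*x^2 + 5*x + 1
which factors as (x + 1)^5. The eigenvalues (with algebraic multiplicities) are λ = -1 with multiplicity 5.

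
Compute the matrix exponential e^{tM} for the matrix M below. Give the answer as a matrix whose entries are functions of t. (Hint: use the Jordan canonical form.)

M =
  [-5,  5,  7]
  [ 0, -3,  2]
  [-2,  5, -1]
e^{tM} =
  [-5*t^2*exp(-3*t) - 2*t*exp(-3*t) + exp(-3*t), 25*t^2*exp(-3*t)/2 + 5*t*exp(-3*t), 5*t^2*exp(-3*t) + 7*t*exp(-3*t)]
  [-2*t^2*exp(-3*t), 5*t^2*exp(-3*t) + exp(-3*t), 2*t^2*exp(-3*t) + 2*t*exp(-3*t)]
  [-2*t*exp(-3*t), 5*t*exp(-3*t), 2*t*exp(-3*t) + exp(-3*t)]

Strategy: write M = P · J · P⁻¹ where J is a Jordan canonical form, so e^{tM} = P · e^{tJ} · P⁻¹, and e^{tJ} can be computed block-by-block.

M has Jordan form
J =
  [-3,  1,  0]
  [ 0, -3,  1]
  [ 0,  0, -3]
(up to reordering of blocks).

Per-block formulas:
  For a 3×3 Jordan block J_3(-3): exp(t · J_3(-3)) = e^(-3t)·(I + t·N + (t^2/2)·N^2), where N is the 3×3 nilpotent shift.

After assembling e^{tJ} and conjugating by P, we get:

e^{tM} =
  [-5*t^2*exp(-3*t) - 2*t*exp(-3*t) + exp(-3*t), 25*t^2*exp(-3*t)/2 + 5*t*exp(-3*t), 5*t^2*exp(-3*t) + 7*t*exp(-3*t)]
  [-2*t^2*exp(-3*t), 5*t^2*exp(-3*t) + exp(-3*t), 2*t^2*exp(-3*t) + 2*t*exp(-3*t)]
  [-2*t*exp(-3*t), 5*t*exp(-3*t), 2*t*exp(-3*t) + exp(-3*t)]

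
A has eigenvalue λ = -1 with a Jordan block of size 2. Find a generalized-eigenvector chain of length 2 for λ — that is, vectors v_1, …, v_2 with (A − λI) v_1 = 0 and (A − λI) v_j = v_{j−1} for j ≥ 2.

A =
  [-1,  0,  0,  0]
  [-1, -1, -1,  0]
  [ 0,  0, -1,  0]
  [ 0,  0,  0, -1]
A Jordan chain for λ = -1 of length 2:
v_1 = (0, -1, 0, 0)ᵀ
v_2 = (1, 0, 0, 0)ᵀ

Let N = A − (-1)·I. We want v_2 with N^2 v_2 = 0 but N^1 v_2 ≠ 0; then v_{j-1} := N · v_j for j = 2, …, 2.

Pick v_2 = (1, 0, 0, 0)ᵀ.
Then v_1 = N · v_2 = (0, -1, 0, 0)ᵀ.

Sanity check: (A − (-1)·I) v_1 = (0, 0, 0, 0)ᵀ = 0. ✓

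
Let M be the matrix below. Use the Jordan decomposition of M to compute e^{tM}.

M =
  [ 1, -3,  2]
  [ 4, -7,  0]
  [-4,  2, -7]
e^{tM} =
  [-2*t*exp(-5*t) + 4*exp(-3*t) - 3*exp(-5*t), t*exp(-5*t) - 2*exp(-3*t) + 2*exp(-5*t), -2*t*exp(-5*t) + 2*exp(-3*t) - 2*exp(-5*t)]
  [-4*t*exp(-5*t) + 4*exp(-3*t) - 4*exp(-5*t), 2*t*exp(-5*t) - 2*exp(-3*t) + 3*exp(-5*t), -4*t*exp(-5*t) + 2*exp(-3*t) - 2*exp(-5*t)]
  [-2*exp(-3*t) + 2*exp(-5*t), exp(-3*t) - exp(-5*t), -exp(-3*t) + 2*exp(-5*t)]

Strategy: write M = P · J · P⁻¹ where J is a Jordan canonical form, so e^{tM} = P · e^{tJ} · P⁻¹, and e^{tJ} can be computed block-by-block.

M has Jordan form
J =
  [-5,  1,  0]
  [ 0, -5,  0]
  [ 0,  0, -3]
(up to reordering of blocks).

Per-block formulas:
  For a 1×1 block at λ = -3: exp(t · [-3]) = [e^(-3t)].
  For a 2×2 Jordan block J_2(-5): exp(t · J_2(-5)) = e^(-5t)·(I + t·N), where N is the 2×2 nilpotent shift.

After assembling e^{tJ} and conjugating by P, we get:

e^{tM} =
  [-2*t*exp(-5*t) + 4*exp(-3*t) - 3*exp(-5*t), t*exp(-5*t) - 2*exp(-3*t) + 2*exp(-5*t), -2*t*exp(-5*t) + 2*exp(-3*t) - 2*exp(-5*t)]
  [-4*t*exp(-5*t) + 4*exp(-3*t) - 4*exp(-5*t), 2*t*exp(-5*t) - 2*exp(-3*t) + 3*exp(-5*t), -4*t*exp(-5*t) + 2*exp(-3*t) - 2*exp(-5*t)]
  [-2*exp(-3*t) + 2*exp(-5*t), exp(-3*t) - exp(-5*t), -exp(-3*t) + 2*exp(-5*t)]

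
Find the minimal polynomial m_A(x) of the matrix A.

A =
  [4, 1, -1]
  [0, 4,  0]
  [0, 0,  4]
x^2 - 8*x + 16

The characteristic polynomial is χ_A(x) = (x - 4)^3, so the eigenvalues are known. The minimal polynomial is
  m_A(x) = Π_λ (x − λ)^{k_λ}
where k_λ is the size of the *largest* Jordan block for λ (equivalently, the smallest k with (A − λI)^k v = 0 for every generalised eigenvector v of λ).

  λ = 4: largest Jordan block has size 2, contributing (x − 4)^2

So m_A(x) = (x - 4)^2 = x^2 - 8*x + 16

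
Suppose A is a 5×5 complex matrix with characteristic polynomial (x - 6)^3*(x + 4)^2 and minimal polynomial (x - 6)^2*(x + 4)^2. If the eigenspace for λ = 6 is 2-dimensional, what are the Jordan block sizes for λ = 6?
Block sizes for λ = 6: [2, 1]

Step 1 — from the characteristic polynomial, algebraic multiplicity of λ = 6 is 3. From dim ker(A − (6)·I) = 2, there are exactly 2 Jordan blocks for λ = 6.
Step 2 — from the minimal polynomial, the factor (x − 6)^2 tells us the largest block for λ = 6 has size 2.
Step 3 — with total size 3, 2 blocks, and largest block 2, the block sizes (in nonincreasing order) are [2, 1].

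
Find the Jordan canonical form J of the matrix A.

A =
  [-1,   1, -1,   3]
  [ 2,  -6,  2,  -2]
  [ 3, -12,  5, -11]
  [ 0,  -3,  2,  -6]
J_2(-2) ⊕ J_2(-2)

The characteristic polynomial is
  det(x·I − A) = x^4 + 8*x^3 + 24*x^2 + 32*x + 16 = (x + 2)^4

Eigenvalues and multiplicities (the geometric multiplicity of λ is n − rank(A − λI), which equals the number of Jordan blocks for λ):
  λ = -2: algebraic multiplicity = 4, geometric multiplicity = 2

Determining the block sizes for each eigenvalue:
  λ = -2: with am = 4 and gm = 2, the partition is not yet determined (e.g. several partitions of 4 into 2 parts exist). Let N = A − (-2)·I. Computing rank(N^1) = 2, rank(N^2) = 0; the number of blocks of size ≥ j is rank(N^{j−1}) − rank(N^j), giving [2, 2]. So we have 2 block(s) of size 2 → block sizes [2, 2]

Assembling the blocks gives a Jordan form
J =
  [-2,  1,  0,  0]
  [ 0, -2,  0,  0]
  [ 0,  0, -2,  1]
  [ 0,  0,  0, -2]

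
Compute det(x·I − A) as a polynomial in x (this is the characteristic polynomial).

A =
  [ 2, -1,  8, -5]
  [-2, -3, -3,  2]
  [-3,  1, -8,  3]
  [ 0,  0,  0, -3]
x^4 + 12*x^3 + 54*x^2 + 108*x + 81

Expanding det(x·I − A) (e.g. by cofactor expansion or by noting that A is similar to its Jordan form J, which has the same characteristic polynomial as A) gives
  χ_A(x) = x^4 + 12*x^3 + 54*x^2 + 108*x + 81
which factors as (x + 3)^4. The eigenvalues (with algebraic multiplicities) are λ = -3 with multiplicity 4.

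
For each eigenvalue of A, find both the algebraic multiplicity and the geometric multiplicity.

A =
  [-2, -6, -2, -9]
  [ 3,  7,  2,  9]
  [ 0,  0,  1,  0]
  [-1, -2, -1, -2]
λ = 1: alg = 4, geom = 2

Step 1 — factor the characteristic polynomial to read off the algebraic multiplicities:
  χ_A(x) = (x - 1)^4

Step 2 — compute geometric multiplicities via the rank-nullity identity g(λ) = n − rank(A − λI):
  rank(A − (1)·I) = 2, so dim ker(A − (1)·I) = n − 2 = 2

Summary:
  λ = 1: algebraic multiplicity = 4, geometric multiplicity = 2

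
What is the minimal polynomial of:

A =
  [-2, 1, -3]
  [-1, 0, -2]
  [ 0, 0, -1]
x^3 + 3*x^2 + 3*x + 1

The characteristic polynomial is χ_A(x) = (x + 1)^3, so the eigenvalues are known. The minimal polynomial is
  m_A(x) = Π_λ (x − λ)^{k_λ}
where k_λ is the size of the *largest* Jordan block for λ (equivalently, the smallest k with (A − λI)^k v = 0 for every generalised eigenvector v of λ).

  λ = -1: largest Jordan block has size 3, contributing (x + 1)^3

So m_A(x) = (x + 1)^3 = x^3 + 3*x^2 + 3*x + 1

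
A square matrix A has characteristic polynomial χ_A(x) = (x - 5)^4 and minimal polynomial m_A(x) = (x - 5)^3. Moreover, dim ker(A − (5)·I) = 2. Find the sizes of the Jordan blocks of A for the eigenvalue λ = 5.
Block sizes for λ = 5: [3, 1]

Step 1 — from the characteristic polynomial, algebraic multiplicity of λ = 5 is 4. From dim ker(A − (5)·I) = 2, there are exactly 2 Jordan blocks for λ = 5.
Step 2 — from the minimal polynomial, the factor (x − 5)^3 tells us the largest block for λ = 5 has size 3.
Step 3 — with total size 4, 2 blocks, and largest block 3, the block sizes (in nonincreasing order) are [3, 1].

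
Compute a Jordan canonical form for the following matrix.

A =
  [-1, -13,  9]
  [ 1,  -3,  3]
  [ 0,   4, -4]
J_1(-4) ⊕ J_2(-2)

The characteristic polynomial is
  det(x·I − A) = x^3 + 8*x^2 + 20*x + 16 = (x + 2)^2*(x + 4)

Eigenvalues and multiplicities (the geometric multiplicity of λ is n − rank(A − λI), which equals the number of Jordan blocks for λ):
  λ = -4: algebraic multiplicity = 1, geometric multiplicity = 1
  λ = -2: algebraic multiplicity = 2, geometric multiplicity = 1

Determining the block sizes for each eigenvalue:
  λ = -4: one block (gm = 1), so the single block has size am = 1 → block sizes [1]
  λ = -2: one block (gm = 1), so the single block has size am = 2 → block sizes [2]

Assembling the blocks gives a Jordan form
J =
  [-4,  0,  0]
  [ 0, -2,  1]
  [ 0,  0, -2]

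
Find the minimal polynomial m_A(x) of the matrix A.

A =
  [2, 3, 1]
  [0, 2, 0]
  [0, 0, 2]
x^2 - 4*x + 4

The characteristic polynomial is χ_A(x) = (x - 2)^3, so the eigenvalues are known. The minimal polynomial is
  m_A(x) = Π_λ (x − λ)^{k_λ}
where k_λ is the size of the *largest* Jordan block for λ (equivalently, the smallest k with (A − λI)^k v = 0 for every generalised eigenvector v of λ).

  λ = 2: largest Jordan block has size 2, contributing (x − 2)^2

So m_A(x) = (x - 2)^2 = x^2 - 4*x + 4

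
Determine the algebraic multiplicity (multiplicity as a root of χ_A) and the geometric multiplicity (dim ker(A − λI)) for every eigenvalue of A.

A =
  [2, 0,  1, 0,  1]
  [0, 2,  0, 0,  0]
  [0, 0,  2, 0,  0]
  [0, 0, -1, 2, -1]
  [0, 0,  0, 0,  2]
λ = 2: alg = 5, geom = 4

Step 1 — factor the characteristic polynomial to read off the algebraic multiplicities:
  χ_A(x) = (x - 2)^5

Step 2 — compute geometric multiplicities via the rank-nullity identity g(λ) = n − rank(A − λI):
  rank(A − (2)·I) = 1, so dim ker(A − (2)·I) = n − 1 = 4

Summary:
  λ = 2: algebraic multiplicity = 5, geometric multiplicity = 4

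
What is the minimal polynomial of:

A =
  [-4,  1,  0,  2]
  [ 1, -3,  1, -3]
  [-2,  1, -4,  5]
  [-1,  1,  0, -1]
x^3 + 9*x^2 + 27*x + 27

The characteristic polynomial is χ_A(x) = (x + 3)^4, so the eigenvalues are known. The minimal polynomial is
  m_A(x) = Π_λ (x − λ)^{k_λ}
where k_λ is the size of the *largest* Jordan block for λ (equivalently, the smallest k with (A − λI)^k v = 0 for every generalised eigenvector v of λ).

  λ = -3: largest Jordan block has size 3, contributing (x + 3)^3

So m_A(x) = (x + 3)^3 = x^3 + 9*x^2 + 27*x + 27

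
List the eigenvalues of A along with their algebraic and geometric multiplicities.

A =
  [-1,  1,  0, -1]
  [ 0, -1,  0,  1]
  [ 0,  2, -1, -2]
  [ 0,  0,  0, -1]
λ = -1: alg = 4, geom = 2

Step 1 — factor the characteristic polynomial to read off the algebraic multiplicities:
  χ_A(x) = (x + 1)^4

Step 2 — compute geometric multiplicities via the rank-nullity identity g(λ) = n − rank(A − λI):
  rank(A − (-1)·I) = 2, so dim ker(A − (-1)·I) = n − 2 = 2

Summary:
  λ = -1: algebraic multiplicity = 4, geometric multiplicity = 2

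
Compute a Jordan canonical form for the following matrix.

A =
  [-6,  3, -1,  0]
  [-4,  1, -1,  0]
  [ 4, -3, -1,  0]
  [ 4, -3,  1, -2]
J_2(-2) ⊕ J_1(-2) ⊕ J_1(-2)

The characteristic polynomial is
  det(x·I − A) = x^4 + 8*x^3 + 24*x^2 + 32*x + 16 = (x + 2)^4

Eigenvalues and multiplicities (the geometric multiplicity of λ is n − rank(A − λI), which equals the number of Jordan blocks for λ):
  λ = -2: algebraic multiplicity = 4, geometric multiplicity = 3

Determining the block sizes for each eigenvalue:
  λ = -2: 3 blocks summing to 4 forces exactly one block of size 2 and the rest size 1 → block sizes [2, 1, 1]

Assembling the blocks gives a Jordan form
J =
  [-2,  1,  0,  0]
  [ 0, -2,  0,  0]
  [ 0,  0, -2,  0]
  [ 0,  0,  0, -2]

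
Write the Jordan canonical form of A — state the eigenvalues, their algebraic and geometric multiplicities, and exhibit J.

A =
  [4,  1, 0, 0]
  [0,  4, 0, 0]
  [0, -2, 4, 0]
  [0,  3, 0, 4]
J_2(4) ⊕ J_1(4) ⊕ J_1(4)

The characteristic polynomial is
  det(x·I − A) = x^4 - 16*x^3 + 96*x^2 - 256*x + 256 = (x - 4)^4

Eigenvalues and multiplicities (the geometric multiplicity of λ is n − rank(A − λI), which equals the number of Jordan blocks for λ):
  λ = 4: algebraic multiplicity = 4, geometric multiplicity = 3

Determining the block sizes for each eigenvalue:
  λ = 4: 3 blocks summing to 4 forces exactly one block of size 2 and the rest size 1 → block sizes [2, 1, 1]

Assembling the blocks gives a Jordan form
J =
  [4, 1, 0, 0]
  [0, 4, 0, 0]
  [0, 0, 4, 0]
  [0, 0, 0, 4]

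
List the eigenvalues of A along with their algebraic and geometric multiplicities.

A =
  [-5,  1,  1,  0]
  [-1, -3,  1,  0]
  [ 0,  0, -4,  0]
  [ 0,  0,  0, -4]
λ = -4: alg = 4, geom = 3

Step 1 — factor the characteristic polynomial to read off the algebraic multiplicities:
  χ_A(x) = (x + 4)^4

Step 2 — compute geometric multiplicities via the rank-nullity identity g(λ) = n − rank(A − λI):
  rank(A − (-4)·I) = 1, so dim ker(A − (-4)·I) = n − 1 = 3

Summary:
  λ = -4: algebraic multiplicity = 4, geometric multiplicity = 3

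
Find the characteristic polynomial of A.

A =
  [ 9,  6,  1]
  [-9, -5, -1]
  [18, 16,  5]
x^3 - 9*x^2 + 27*x - 27

Expanding det(x·I − A) (e.g. by cofactor expansion or by noting that A is similar to its Jordan form J, which has the same characteristic polynomial as A) gives
  χ_A(x) = x^3 - 9*x^2 + 27*x - 27
which factors as (x - 3)^3. The eigenvalues (with algebraic multiplicities) are λ = 3 with multiplicity 3.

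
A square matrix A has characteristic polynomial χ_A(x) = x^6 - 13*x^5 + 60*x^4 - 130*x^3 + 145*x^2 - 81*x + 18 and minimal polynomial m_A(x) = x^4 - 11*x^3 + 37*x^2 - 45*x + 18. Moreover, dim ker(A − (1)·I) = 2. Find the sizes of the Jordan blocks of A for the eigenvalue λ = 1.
Block sizes for λ = 1: [2, 2]

Step 1 — from the characteristic polynomial, algebraic multiplicity of λ = 1 is 4. From dim ker(A − (1)·I) = 2, there are exactly 2 Jordan blocks for λ = 1.
Step 2 — from the minimal polynomial, the factor (x − 1)^2 tells us the largest block for λ = 1 has size 2.
Step 3 — with total size 4, 2 blocks, and largest block 2, the block sizes (in nonincreasing order) are [2, 2].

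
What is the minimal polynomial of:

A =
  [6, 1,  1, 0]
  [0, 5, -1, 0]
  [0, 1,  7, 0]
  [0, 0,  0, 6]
x^2 - 12*x + 36

The characteristic polynomial is χ_A(x) = (x - 6)^4, so the eigenvalues are known. The minimal polynomial is
  m_A(x) = Π_λ (x − λ)^{k_λ}
where k_λ is the size of the *largest* Jordan block for λ (equivalently, the smallest k with (A − λI)^k v = 0 for every generalised eigenvector v of λ).

  λ = 6: largest Jordan block has size 2, contributing (x − 6)^2

So m_A(x) = (x - 6)^2 = x^2 - 12*x + 36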